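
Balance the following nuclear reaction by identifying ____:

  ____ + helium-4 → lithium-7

Conserve mass number: A + 4 = 7, so A = 3.
Conserve atomic number: Z + 2 = 3, so Z = 1.
A = 3 and Z = 1 is hydrogen-3 — a triton.

triton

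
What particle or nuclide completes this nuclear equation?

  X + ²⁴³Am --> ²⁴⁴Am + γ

neutron

Conserve mass number: A + 243 = 244 + 0, so A = 1.
Conserve atomic number: Z + 95 = 95 + 0, so Z = 0.
A = 1 and Z = 0 is ¹n — a neutron.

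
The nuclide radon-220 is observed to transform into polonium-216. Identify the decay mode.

alpha decay

ΔA = 216 − 220 = -4; ΔZ = 84 − 86 = -2.
A drops by 4 and Z drops by 2 — the signature of alpha emission.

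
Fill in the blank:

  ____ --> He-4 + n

He-5

Conserve mass number: A = 4 + 1, so A = 5.
Conserve atomic number: Z = 2 + 0, so Z = 2.
Z = 2 is helium, so the species is He-5.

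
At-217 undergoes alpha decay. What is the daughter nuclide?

Alpha decay: mass number changes by -4, atomic number by -2.
A: 217 − 4 = 213; Z: 85 − 2 = 83.
Z = 83 is bismuth, so the daughter is Bi-213.

Bi-213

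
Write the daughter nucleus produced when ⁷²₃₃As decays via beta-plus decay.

Beta-plus decay: mass number changes by +0, atomic number by -1.
A: 72 = 72; Z: 33 − 1 = 32.
Z = 32 is germanium, so the daughter is ⁷²₃₂Ge.

Ge-72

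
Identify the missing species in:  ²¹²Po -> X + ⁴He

Pb-208

Conserve mass number: 212 = A + 4, so A = 208.
Conserve atomic number: 84 = Z + 2, so Z = 82.
Z = 82 is lead, so the species is ²⁰⁸Pb.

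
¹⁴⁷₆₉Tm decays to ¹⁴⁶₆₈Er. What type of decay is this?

proton emission

ΔA = 146 − 147 = -1; ΔZ = 68 − 69 = -1.
A drops by 1 and Z drops by 1 — a proton was emitted.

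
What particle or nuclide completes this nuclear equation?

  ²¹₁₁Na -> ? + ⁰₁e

Ne-21

Conserve mass number: 21 = A + 0, so A = 21.
Conserve atomic number: 11 = Z + 1, so Z = 10.
Z = 10 is neon, so the species is ²¹₁₀Ne.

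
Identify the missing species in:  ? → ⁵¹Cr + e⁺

Mn-51

Conserve mass number: A = 51 + 0, so A = 51.
Conserve atomic number: Z = 24 + 1, so Z = 25.
Z = 25 is manganese, so the species is ⁵¹Mn.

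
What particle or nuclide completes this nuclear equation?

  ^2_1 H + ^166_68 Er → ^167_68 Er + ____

proton

Conserve mass number: 2 + 166 = 167 + A, so A = 1.
Conserve atomic number: 1 + 68 = 68 + Z, so Z = 1.
A = 1 and Z = 1 is ^1_1 H — a proton.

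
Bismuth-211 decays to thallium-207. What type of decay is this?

ΔA = 207 − 211 = -4; ΔZ = 81 − 83 = -2.
A drops by 4 and Z drops by 2 — the signature of alpha emission.

alpha decay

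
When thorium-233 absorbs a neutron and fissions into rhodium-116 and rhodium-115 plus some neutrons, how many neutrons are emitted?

Conserve mass number: 234 = 116 + 115 + k, so k = 234 − 231 = 3.
Check atomic number: 90 = 45 + 45 + 0 = 90. ✓

3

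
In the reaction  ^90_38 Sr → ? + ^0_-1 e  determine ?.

Y-90

Conserve mass number: 90 = A + 0, so A = 90.
Conserve atomic number: 38 = Z − 1, so Z = 39.
Z = 39 is yttrium, so the species is ^90_39 Y.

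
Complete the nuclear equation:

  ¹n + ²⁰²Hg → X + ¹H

Au-202

Conserve mass number: 1 + 202 = A + 1, so A = 202.
Conserve atomic number: 0 + 80 = Z + 1, so Z = 79.
Z = 79 is gold, so the species is ²⁰²Au.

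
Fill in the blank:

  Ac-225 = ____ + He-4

Conserve mass number: 225 = A + 4, so A = 221.
Conserve atomic number: 89 = Z + 2, so Z = 87.
Z = 87 is francium, so the species is Fr-221.

Fr-221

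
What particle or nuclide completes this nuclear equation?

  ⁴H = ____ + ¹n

H-3

Conserve mass number: 4 = A + 1, so A = 3.
Conserve atomic number: 1 = Z + 0, so Z = 1.
A = 3 and Z = 1 is ³H — a triton.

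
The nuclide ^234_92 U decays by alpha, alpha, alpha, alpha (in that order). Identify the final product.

Po-218

Start: (A, Z) = (234, 92).
After α: (230, 90).
After α: (226, 88).
After α: (222, 86).
After α: (218, 84).
Z = 84 is polonium.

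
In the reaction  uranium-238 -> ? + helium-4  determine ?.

Th-234

Conserve mass number: 238 = A + 4, so A = 234.
Conserve atomic number: 92 = Z + 2, so Z = 90.
Z = 90 is thorium, so the species is thorium-234.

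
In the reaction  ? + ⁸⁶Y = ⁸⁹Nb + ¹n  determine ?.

alpha particle

Conserve mass number: A + 86 = 89 + 1, so A = 4.
Conserve atomic number: Z + 39 = 41 + 0, so Z = 2.
A = 4 and Z = 2 is ⁴He — an alpha particle.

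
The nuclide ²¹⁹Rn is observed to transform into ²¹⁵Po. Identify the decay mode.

alpha decay

ΔA = 215 − 219 = -4; ΔZ = 84 − 86 = -2.
A drops by 4 and Z drops by 2 — the signature of alpha emission.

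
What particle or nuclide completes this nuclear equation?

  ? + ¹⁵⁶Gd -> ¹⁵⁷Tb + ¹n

deuteron

Conserve mass number: A + 156 = 157 + 1, so A = 2.
Conserve atomic number: Z + 64 = 65 + 0, so Z = 1.
A = 2 and Z = 1 is ²H — a deuteron.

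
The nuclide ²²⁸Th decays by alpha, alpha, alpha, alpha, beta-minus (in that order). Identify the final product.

Bi-212

Start: (A, Z) = (228, 90).
After α: (224, 88).
After α: (220, 86).
After α: (216, 84).
After α: (212, 82).
After β⁻: (212, 83).
Z = 83 is bismuth.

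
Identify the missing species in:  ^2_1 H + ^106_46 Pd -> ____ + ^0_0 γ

Conserve mass number: 2 + 106 = A + 0, so A = 108.
Conserve atomic number: 1 + 46 = Z + 0, so Z = 47.
Z = 47 is silver, so the species is ^108_47 Ag.

Ag-108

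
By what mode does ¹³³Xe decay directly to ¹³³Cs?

beta-minus decay

ΔA = 133 − 133 = 0; ΔZ = 55 − 54 = +1.
A is unchanged and Z rises by 1 — a neutron has become a proton (β⁻ decay).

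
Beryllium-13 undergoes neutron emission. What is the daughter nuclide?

Neutron emission: mass number changes by -1, atomic number by +0.
A: 13 − 1 = 12; Z: 4 = 4.
Z = 4 is beryllium, so the daughter is beryllium-12.

Be-12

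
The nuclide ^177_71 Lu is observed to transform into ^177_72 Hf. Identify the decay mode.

ΔA = 177 − 177 = 0; ΔZ = 72 − 71 = +1.
A is unchanged and Z rises by 1 — a neutron has become a proton (β⁻ decay).

beta-minus decay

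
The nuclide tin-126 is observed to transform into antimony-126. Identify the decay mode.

beta-minus decay

ΔA = 126 − 126 = 0; ΔZ = 51 − 50 = +1.
A is unchanged and Z rises by 1 — a neutron has become a proton (β⁻ decay).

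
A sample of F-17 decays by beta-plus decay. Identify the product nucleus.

O-17

Beta-plus decay: mass number changes by +0, atomic number by -1.
A: 17 = 17; Z: 9 − 1 = 8.
Z = 8 is oxygen, so the daughter is O-17.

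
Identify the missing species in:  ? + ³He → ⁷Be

Conserve mass number: A + 3 = 7, so A = 4.
Conserve atomic number: Z + 2 = 4, so Z = 2.
A = 4 and Z = 2 is ⁴He — an alpha particle.

alpha particle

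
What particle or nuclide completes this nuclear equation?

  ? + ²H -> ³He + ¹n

deuteron

Conserve mass number: A + 2 = 3 + 1, so A = 2.
Conserve atomic number: Z + 1 = 2 + 0, so Z = 1.
A = 2 and Z = 1 is ²H — a deuteron.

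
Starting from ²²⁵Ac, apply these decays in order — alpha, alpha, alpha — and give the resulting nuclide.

Start: (A, Z) = (225, 89).
After α: (221, 87).
After α: (217, 85).
After α: (213, 83).
Z = 83 is bismuth.

Bi-213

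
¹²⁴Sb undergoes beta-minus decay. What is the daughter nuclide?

Beta-minus decay: mass number changes by +0, atomic number by +1.
A: 124 = 124; Z: 51 + 1 = 52.
Z = 52 is tellurium, so the daughter is ¹²⁴Te.

Te-124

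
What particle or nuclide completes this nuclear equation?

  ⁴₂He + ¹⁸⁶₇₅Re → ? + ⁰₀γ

Ir-190

Conserve mass number: 4 + 186 = A + 0, so A = 190.
Conserve atomic number: 2 + 75 = Z + 0, so Z = 77.
Z = 77 is iridium, so the species is ¹⁹⁰₇₇Ir.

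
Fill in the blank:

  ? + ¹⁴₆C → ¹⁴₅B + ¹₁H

Conserve mass number: A + 14 = 14 + 1, so A = 1.
Conserve atomic number: Z + 6 = 5 + 1, so Z = 0.
A = 1 and Z = 0 is ¹₀n — a neutron.

neutron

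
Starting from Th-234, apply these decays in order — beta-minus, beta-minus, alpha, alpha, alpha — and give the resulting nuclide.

Start: (A, Z) = (234, 90).
After β⁻: (234, 91).
After β⁻: (234, 92).
After α: (230, 90).
After α: (226, 88).
After α: (222, 86).
Z = 86 is radon.

Rn-222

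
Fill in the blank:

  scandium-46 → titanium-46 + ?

Conserve mass number: 46 = 46 + A, so A = 0.
Conserve atomic number: 21 = 22 + Z, so Z = -1.
A = 0 and Z = -1 is e⁻ — a beta-minus particle.

beta-minus particle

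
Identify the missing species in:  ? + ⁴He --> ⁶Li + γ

deuteron

Conserve mass number: A + 4 = 6 + 0, so A = 2.
Conserve atomic number: Z + 2 = 3 + 0, so Z = 1.
A = 2 and Z = 1 is ²H — a deuteron.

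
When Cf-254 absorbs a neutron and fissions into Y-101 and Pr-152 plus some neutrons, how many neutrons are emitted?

2

Conserve mass number: 255 = 101 + 152 + k, so k = 255 − 253 = 2.
Check atomic number: 98 = 39 + 59 + 0 = 98. ✓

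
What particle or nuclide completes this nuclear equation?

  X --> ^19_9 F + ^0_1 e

Ne-19

Conserve mass number: A = 19 + 0, so A = 19.
Conserve atomic number: Z = 9 + 1, so Z = 10.
Z = 10 is neon, so the species is ^19_10 Ne.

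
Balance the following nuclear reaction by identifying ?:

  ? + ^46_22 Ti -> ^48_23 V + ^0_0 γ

deuteron

Conserve mass number: A + 46 = 48 + 0, so A = 2.
Conserve atomic number: Z + 22 = 23 + 0, so Z = 1.
A = 2 and Z = 1 is ^2_1 H — a deuteron.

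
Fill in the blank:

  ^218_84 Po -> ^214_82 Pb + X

alpha particle

Conserve mass number: 218 = 214 + A, so A = 4.
Conserve atomic number: 84 = 82 + Z, so Z = 2.
A = 4 and Z = 2 is ^4_2 He — an alpha particle.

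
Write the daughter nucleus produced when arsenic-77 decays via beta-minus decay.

Beta-minus decay: mass number changes by +0, atomic number by +1.
A: 77 = 77; Z: 33 + 1 = 34.
Z = 34 is selenium, so the daughter is selenium-77.

Se-77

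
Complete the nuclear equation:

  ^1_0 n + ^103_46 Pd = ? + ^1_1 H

Rh-103

Conserve mass number: 1 + 103 = A + 1, so A = 103.
Conserve atomic number: 0 + 46 = Z + 1, so Z = 45.
Z = 45 is rhodium, so the species is ^103_45 Rh.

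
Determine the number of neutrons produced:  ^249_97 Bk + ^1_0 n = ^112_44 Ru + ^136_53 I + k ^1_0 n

Conserve mass number: 250 = 112 + 136 + k, so k = 250 − 248 = 2.
Check atomic number: 97 = 44 + 53 + 0 = 97. ✓

2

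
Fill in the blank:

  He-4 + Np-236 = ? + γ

Am-240

Conserve mass number: 4 + 236 = A + 0, so A = 240.
Conserve atomic number: 2 + 93 = Z + 0, so Z = 95.
Z = 95 is americium, so the species is Am-240.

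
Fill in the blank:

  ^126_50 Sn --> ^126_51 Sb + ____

beta-minus particle

Conserve mass number: 126 = 126 + A, so A = 0.
Conserve atomic number: 50 = 51 + Z, so Z = -1.
A = 0 and Z = -1 is ^0_-1 e — a beta-minus particle.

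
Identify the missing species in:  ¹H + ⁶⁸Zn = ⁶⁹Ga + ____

Conserve mass number: 1 + 68 = 69 + A, so A = 0.
Conserve atomic number: 1 + 30 = 31 + Z, so Z = 0.
A = 0 and Z = 0 is γ — a gamma ray.

gamma ray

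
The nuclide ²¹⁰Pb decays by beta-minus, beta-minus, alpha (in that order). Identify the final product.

Start: (A, Z) = (210, 82).
After β⁻: (210, 83).
After β⁻: (210, 84).
After α: (206, 82).
Z = 82 is lead.

Pb-206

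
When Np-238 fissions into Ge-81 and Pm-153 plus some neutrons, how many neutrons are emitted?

4

Conserve mass number: 238 = 81 + 153 + k, so k = 238 − 234 = 4.
Check atomic number: 93 = 32 + 61 + 0 = 93. ✓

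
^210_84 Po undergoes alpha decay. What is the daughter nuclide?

Pb-206

Alpha decay: mass number changes by -4, atomic number by -2.
A: 210 − 4 = 206; Z: 84 − 2 = 82.
Z = 82 is lead, so the daughter is ^206_82 Pb.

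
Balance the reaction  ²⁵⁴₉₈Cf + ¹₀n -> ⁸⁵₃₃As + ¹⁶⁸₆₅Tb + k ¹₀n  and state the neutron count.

2

Conserve mass number: 255 = 85 + 168 + k, so k = 255 − 253 = 2.
Check atomic number: 98 = 33 + 65 + 0 = 98. ✓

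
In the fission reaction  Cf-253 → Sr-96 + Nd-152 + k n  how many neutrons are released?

5

Conserve mass number: 253 = 96 + 152 + k, so k = 253 − 248 = 5.
Check atomic number: 98 = 38 + 60 + 0 = 98. ✓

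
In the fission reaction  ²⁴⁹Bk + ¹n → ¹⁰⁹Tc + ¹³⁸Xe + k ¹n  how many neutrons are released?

3

Conserve mass number: 250 = 109 + 138 + k, so k = 250 − 247 = 3.
Check atomic number: 97 = 43 + 54 + 0 = 97. ✓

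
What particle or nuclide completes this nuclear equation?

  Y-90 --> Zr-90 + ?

Conserve mass number: 90 = 90 + A, so A = 0.
Conserve atomic number: 39 = 40 + Z, so Z = -1.
A = 0 and Z = -1 is e⁻ — a beta-minus particle.

beta-minus particle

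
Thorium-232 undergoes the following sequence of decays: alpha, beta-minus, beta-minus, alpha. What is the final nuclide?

Start: (A, Z) = (232, 90).
After α: (228, 88).
After β⁻: (228, 89).
After β⁻: (228, 90).
After α: (224, 88).
Z = 88 is radium.

Ra-224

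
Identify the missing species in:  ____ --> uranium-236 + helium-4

Pu-240

Conserve mass number: A = 236 + 4, so A = 240.
Conserve atomic number: Z = 92 + 2, so Z = 94.
Z = 94 is plutonium, so the species is plutonium-240.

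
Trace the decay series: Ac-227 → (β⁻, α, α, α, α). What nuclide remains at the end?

Pb-211

Start: (A, Z) = (227, 89).
After β⁻: (227, 90).
After α: (223, 88).
After α: (219, 86).
After α: (215, 84).
After α: (211, 82).
Z = 82 is lead.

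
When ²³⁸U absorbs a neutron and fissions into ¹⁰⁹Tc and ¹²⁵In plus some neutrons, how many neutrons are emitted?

Conserve mass number: 239 = 109 + 125 + k, so k = 239 − 234 = 5.
Check atomic number: 92 = 43 + 49 + 0 = 92. ✓

5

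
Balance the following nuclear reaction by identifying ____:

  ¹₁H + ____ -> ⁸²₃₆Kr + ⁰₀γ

Conserve mass number: 1 + A = 82 + 0, so A = 81.
Conserve atomic number: 1 + Z = 36 + 0, so Z = 35.
Z = 35 is bromine, so the species is ⁸¹₃₅Br.

Br-81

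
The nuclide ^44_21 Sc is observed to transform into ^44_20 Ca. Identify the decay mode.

beta-plus decay or electron capture

ΔA = 44 − 44 = 0; ΔZ = 20 − 21 = -1.
A is unchanged and Z drops by 1 — a proton has become a neutron (β⁺ emission or electron capture).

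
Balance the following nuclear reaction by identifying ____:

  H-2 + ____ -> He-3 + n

deuteron

Conserve mass number: 2 + A = 3 + 1, so A = 2.
Conserve atomic number: 1 + Z = 2 + 0, so Z = 1.
A = 2 and Z = 1 is H-2 — a deuteron.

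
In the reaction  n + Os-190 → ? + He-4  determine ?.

Conserve mass number: 1 + 190 = A + 4, so A = 187.
Conserve atomic number: 0 + 76 = Z + 2, so Z = 74.
Z = 74 is tungsten, so the species is W-187.

W-187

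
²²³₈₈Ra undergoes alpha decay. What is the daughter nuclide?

Rn-219

Alpha decay: mass number changes by -4, atomic number by -2.
A: 223 − 4 = 219; Z: 88 − 2 = 86.
Z = 86 is radon, so the daughter is ²¹⁹₈₆Rn.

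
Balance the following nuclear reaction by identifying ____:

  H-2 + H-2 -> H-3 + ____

Conserve mass number: 2 + 2 = 3 + A, so A = 1.
Conserve atomic number: 1 + 1 = 1 + Z, so Z = 1.
A = 1 and Z = 1 is H-1 — a proton.

proton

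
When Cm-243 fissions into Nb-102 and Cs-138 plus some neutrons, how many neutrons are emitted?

Conserve mass number: 243 = 102 + 138 + k, so k = 243 − 240 = 3.
Check atomic number: 96 = 41 + 55 + 0 = 96. ✓

3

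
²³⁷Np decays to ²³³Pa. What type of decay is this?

ΔA = 233 − 237 = -4; ΔZ = 91 − 93 = -2.
A drops by 4 and Z drops by 2 — the signature of alpha emission.

alpha decay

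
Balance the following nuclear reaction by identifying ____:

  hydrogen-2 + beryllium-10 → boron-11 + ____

Conserve mass number: 2 + 10 = 11 + A, so A = 1.
Conserve atomic number: 1 + 4 = 5 + Z, so Z = 0.
A = 1 and Z = 0 is neutron — a neutron.

neutron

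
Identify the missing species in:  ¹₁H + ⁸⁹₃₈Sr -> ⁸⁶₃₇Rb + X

Conserve mass number: 1 + 89 = 86 + A, so A = 4.
Conserve atomic number: 1 + 38 = 37 + Z, so Z = 2.
A = 4 and Z = 2 is ⁴₂He — an alpha particle.

alpha particle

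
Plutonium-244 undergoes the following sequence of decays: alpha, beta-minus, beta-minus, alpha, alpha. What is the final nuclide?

Th-232

Start: (A, Z) = (244, 94).
After α: (240, 92).
After β⁻: (240, 93).
After β⁻: (240, 94).
After α: (236, 92).
After α: (232, 90).
Z = 90 is thorium.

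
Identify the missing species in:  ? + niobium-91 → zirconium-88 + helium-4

Conserve mass number: A + 91 = 88 + 4, so A = 1.
Conserve atomic number: Z + 41 = 40 + 2, so Z = 1.
A = 1 and Z = 1 is hydrogen-1 — a proton.

proton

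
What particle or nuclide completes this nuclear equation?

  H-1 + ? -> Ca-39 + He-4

Sc-42

Conserve mass number: 1 + A = 39 + 4, so A = 42.
Conserve atomic number: 1 + Z = 20 + 2, so Z = 21.
Z = 21 is scandium, so the species is Sc-42.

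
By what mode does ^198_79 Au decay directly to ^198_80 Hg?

ΔA = 198 − 198 = 0; ΔZ = 80 − 79 = +1.
A is unchanged and Z rises by 1 — a neutron has become a proton (β⁻ decay).

beta-minus decay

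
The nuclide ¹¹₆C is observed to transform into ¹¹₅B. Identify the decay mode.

ΔA = 11 − 11 = 0; ΔZ = 5 − 6 = -1.
A is unchanged and Z drops by 1 — a proton has become a neutron (β⁺ emission or electron capture).

beta-plus decay or electron capture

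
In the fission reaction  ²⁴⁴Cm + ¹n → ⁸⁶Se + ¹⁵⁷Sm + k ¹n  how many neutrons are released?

2

Conserve mass number: 245 = 86 + 157 + k, so k = 245 − 243 = 2.
Check atomic number: 96 = 34 + 62 + 0 = 96. ✓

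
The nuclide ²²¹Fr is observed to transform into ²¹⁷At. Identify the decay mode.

ΔA = 217 − 221 = -4; ΔZ = 85 − 87 = -2.
A drops by 4 and Z drops by 2 — the signature of alpha emission.

alpha decay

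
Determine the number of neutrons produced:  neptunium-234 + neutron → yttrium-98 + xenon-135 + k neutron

2

Conserve mass number: 235 = 98 + 135 + k, so k = 235 − 233 = 2.
Check atomic number: 93 = 39 + 54 + 0 = 93. ✓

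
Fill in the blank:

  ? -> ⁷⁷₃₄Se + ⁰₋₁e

Conserve mass number: A = 77 + 0, so A = 77.
Conserve atomic number: Z = 34 − 1, so Z = 33.
Z = 33 is arsenic, so the species is ⁷⁷₃₃As.

As-77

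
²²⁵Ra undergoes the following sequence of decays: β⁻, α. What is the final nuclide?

Fr-221

Start: (A, Z) = (225, 88).
After β⁻: (225, 89).
After α: (221, 87).
Z = 87 is francium.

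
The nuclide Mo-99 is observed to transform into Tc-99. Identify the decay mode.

ΔA = 99 − 99 = 0; ΔZ = 43 − 42 = +1.
A is unchanged and Z rises by 1 — a neutron has become a proton (β⁻ decay).

beta-minus decay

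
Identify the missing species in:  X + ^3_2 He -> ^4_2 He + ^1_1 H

Conserve mass number: A + 3 = 4 + 1, so A = 2.
Conserve atomic number: Z + 2 = 2 + 1, so Z = 1.
A = 2 and Z = 1 is ^2_1 H — a deuteron.

deuteron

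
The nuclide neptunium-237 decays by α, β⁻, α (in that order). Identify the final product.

Start: (A, Z) = (237, 93).
After α: (233, 91).
After β⁻: (233, 92).
After α: (229, 90).
Z = 90 is thorium.

Th-229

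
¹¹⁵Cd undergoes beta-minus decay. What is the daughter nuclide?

Beta-minus decay: mass number changes by +0, atomic number by +1.
A: 115 = 115; Z: 48 + 1 = 49.
Z = 49 is indium, so the daughter is ¹¹⁵In.

In-115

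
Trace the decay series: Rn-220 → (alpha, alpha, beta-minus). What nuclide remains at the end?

Bi-212

Start: (A, Z) = (220, 86).
After α: (216, 84).
After α: (212, 82).
After β⁻: (212, 83).
Z = 83 is bismuth.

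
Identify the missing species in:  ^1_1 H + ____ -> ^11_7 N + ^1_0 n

C-11

Conserve mass number: 1 + A = 11 + 1, so A = 11.
Conserve atomic number: 1 + Z = 7 + 0, so Z = 6.
Z = 6 is carbon, so the species is ^11_6 C.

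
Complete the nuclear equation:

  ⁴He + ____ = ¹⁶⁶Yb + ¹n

Conserve mass number: 4 + A = 166 + 1, so A = 163.
Conserve atomic number: 2 + Z = 70 + 0, so Z = 68.
Z = 68 is erbium, so the species is ¹⁶³Er.

Er-163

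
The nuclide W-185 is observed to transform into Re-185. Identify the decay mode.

ΔA = 185 − 185 = 0; ΔZ = 75 − 74 = +1.
A is unchanged and Z rises by 1 — a neutron has become a proton (β⁻ decay).

beta-minus decay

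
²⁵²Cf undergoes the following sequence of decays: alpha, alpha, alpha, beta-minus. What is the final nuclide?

Np-240

Start: (A, Z) = (252, 98).
After α: (248, 96).
After α: (244, 94).
After α: (240, 92).
After β⁻: (240, 93).
Z = 93 is neptunium.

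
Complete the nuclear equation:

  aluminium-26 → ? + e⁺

Conserve mass number: 26 = A + 0, so A = 26.
Conserve atomic number: 13 = Z + 1, so Z = 12.
Z = 12 is magnesium, so the species is magnesium-26.

Mg-26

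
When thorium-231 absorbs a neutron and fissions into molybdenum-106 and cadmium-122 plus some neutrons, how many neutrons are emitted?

4

Conserve mass number: 232 = 106 + 122 + k, so k = 232 − 228 = 4.
Check atomic number: 90 = 42 + 48 + 0 = 90. ✓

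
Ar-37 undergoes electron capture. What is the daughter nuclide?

Cl-37

Electron capture: mass number changes by +0, atomic number by -1.
A: 37 = 37; Z: 18 − 1 = 17.
Z = 17 is chlorine, so the daughter is Cl-37.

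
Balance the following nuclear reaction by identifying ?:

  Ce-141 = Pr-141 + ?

Conserve mass number: 141 = 141 + A, so A = 0.
Conserve atomic number: 58 = 59 + Z, so Z = -1.
A = 0 and Z = -1 is e⁻ — a beta-minus particle.

beta-minus particle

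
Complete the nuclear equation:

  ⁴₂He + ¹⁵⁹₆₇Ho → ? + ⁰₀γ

Tm-163

Conserve mass number: 4 + 159 = A + 0, so A = 163.
Conserve atomic number: 2 + 67 = Z + 0, so Z = 69.
Z = 69 is thulium, so the species is ¹⁶³₆₉Tm.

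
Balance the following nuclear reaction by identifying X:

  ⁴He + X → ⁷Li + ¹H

alpha particle

Conserve mass number: 4 + A = 7 + 1, so A = 4.
Conserve atomic number: 2 + Z = 3 + 1, so Z = 2.
A = 4 and Z = 2 is ⁴He — an alpha particle.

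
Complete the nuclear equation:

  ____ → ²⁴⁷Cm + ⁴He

Cf-251

Conserve mass number: A = 247 + 4, so A = 251.
Conserve atomic number: Z = 96 + 2, so Z = 98.
Z = 98 is californium, so the species is ²⁵¹Cf.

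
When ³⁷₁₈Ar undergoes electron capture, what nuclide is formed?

Electron capture: mass number changes by +0, atomic number by -1.
A: 37 = 37; Z: 18 − 1 = 17.
Z = 17 is chlorine, so the daughter is ³⁷₁₇Cl.

Cl-37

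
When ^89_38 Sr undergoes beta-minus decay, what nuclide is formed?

Y-89

Beta-minus decay: mass number changes by +0, atomic number by +1.
A: 89 = 89; Z: 38 + 1 = 39.
Z = 39 is yttrium, so the daughter is ^89_39 Y.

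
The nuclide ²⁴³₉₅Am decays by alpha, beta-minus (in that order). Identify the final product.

Start: (A, Z) = (243, 95).
After α: (239, 93).
After β⁻: (239, 94).
Z = 94 is plutonium.

Pu-239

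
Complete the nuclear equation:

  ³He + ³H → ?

Li-6

Conserve mass number: 3 + 3 = A, so A = 6.
Conserve atomic number: 2 + 1 = Z, so Z = 3.
Z = 3 is lithium, so the species is ⁶Li.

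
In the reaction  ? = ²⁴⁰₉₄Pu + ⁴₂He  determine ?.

Conserve mass number: A = 240 + 4, so A = 244.
Conserve atomic number: Z = 94 + 2, so Z = 96.
Z = 96 is curium, so the species is ²⁴⁴₉₆Cm.

Cm-244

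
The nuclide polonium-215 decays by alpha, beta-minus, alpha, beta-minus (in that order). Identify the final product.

Start: (A, Z) = (215, 84).
After α: (211, 82).
After β⁻: (211, 83).
After α: (207, 81).
After β⁻: (207, 82).
Z = 82 is lead.

Pb-207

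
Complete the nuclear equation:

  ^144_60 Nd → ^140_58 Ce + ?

Conserve mass number: 144 = 140 + A, so A = 4.
Conserve atomic number: 60 = 58 + Z, so Z = 2.
A = 4 and Z = 2 is ^4_2 He — an alpha particle.

alpha particle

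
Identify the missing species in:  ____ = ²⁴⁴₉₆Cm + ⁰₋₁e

Am-244

Conserve mass number: A = 244 + 0, so A = 244.
Conserve atomic number: Z = 96 − 1, so Z = 95.
Z = 95 is americium, so the species is ²⁴⁴₉₅Am.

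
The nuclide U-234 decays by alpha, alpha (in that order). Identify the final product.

Ra-226

Start: (A, Z) = (234, 92).
After α: (230, 90).
After α: (226, 88).
Z = 88 is radium.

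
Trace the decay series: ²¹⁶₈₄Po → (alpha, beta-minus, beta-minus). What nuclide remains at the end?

Start: (A, Z) = (216, 84).
After α: (212, 82).
After β⁻: (212, 83).
After β⁻: (212, 84).
Z = 84 is polonium.

Po-212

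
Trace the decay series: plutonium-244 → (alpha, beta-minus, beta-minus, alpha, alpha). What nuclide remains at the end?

Start: (A, Z) = (244, 94).
After α: (240, 92).
After β⁻: (240, 93).
After β⁻: (240, 94).
After α: (236, 92).
After α: (232, 90).
Z = 90 is thorium.

Th-232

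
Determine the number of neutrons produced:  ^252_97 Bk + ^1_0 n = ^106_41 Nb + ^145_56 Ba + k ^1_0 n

2

Conserve mass number: 253 = 106 + 145 + k, so k = 253 − 251 = 2.
Check atomic number: 97 = 41 + 56 + 0 = 97. ✓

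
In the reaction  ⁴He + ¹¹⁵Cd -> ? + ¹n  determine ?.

Sn-118

Conserve mass number: 4 + 115 = A + 1, so A = 118.
Conserve atomic number: 2 + 48 = Z + 0, so Z = 50.
Z = 50 is tin, so the species is ¹¹⁸Sn.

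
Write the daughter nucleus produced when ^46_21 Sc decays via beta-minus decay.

Beta-minus decay: mass number changes by +0, atomic number by +1.
A: 46 = 46; Z: 21 + 1 = 22.
Z = 22 is titanium, so the daughter is ^46_22 Ti.

Ti-46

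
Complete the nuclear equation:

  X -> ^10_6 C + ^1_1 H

Conserve mass number: A = 10 + 1, so A = 11.
Conserve atomic number: Z = 6 + 1, so Z = 7.
Z = 7 is nitrogen, so the species is ^11_7 N.

N-11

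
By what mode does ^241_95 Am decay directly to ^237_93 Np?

alpha decay

ΔA = 237 − 241 = -4; ΔZ = 93 − 95 = -2.
A drops by 4 and Z drops by 2 — the signature of alpha emission.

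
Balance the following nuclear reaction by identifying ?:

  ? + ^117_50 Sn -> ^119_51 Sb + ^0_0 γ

deuteron

Conserve mass number: A + 117 = 119 + 0, so A = 2.
Conserve atomic number: Z + 50 = 51 + 0, so Z = 1.
A = 2 and Z = 1 is ^2_1 H — a deuteron.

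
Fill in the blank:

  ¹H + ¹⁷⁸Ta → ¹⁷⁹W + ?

gamma ray

Conserve mass number: 1 + 178 = 179 + A, so A = 0.
Conserve atomic number: 1 + 73 = 74 + Z, so Z = 0.
A = 0 and Z = 0 is γ — a gamma ray.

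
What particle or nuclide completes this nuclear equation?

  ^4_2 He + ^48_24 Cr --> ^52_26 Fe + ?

gamma ray

Conserve mass number: 4 + 48 = 52 + A, so A = 0.
Conserve atomic number: 2 + 24 = 26 + Z, so Z = 0.
A = 0 and Z = 0 is ^0_0 γ — a gamma ray.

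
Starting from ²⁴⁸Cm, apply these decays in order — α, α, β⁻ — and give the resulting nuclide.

Start: (A, Z) = (248, 96).
After α: (244, 94).
After α: (240, 92).
After β⁻: (240, 93).
Z = 93 is neptunium.

Np-240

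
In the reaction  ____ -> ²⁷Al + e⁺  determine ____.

Si-27

Conserve mass number: A = 27 + 0, so A = 27.
Conserve atomic number: Z = 13 + 1, so Z = 14.
Z = 14 is silicon, so the species is ²⁷Si.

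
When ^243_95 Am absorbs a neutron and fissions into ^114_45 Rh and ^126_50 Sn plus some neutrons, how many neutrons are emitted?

4

Conserve mass number: 244 = 114 + 126 + k, so k = 244 − 240 = 4.
Check atomic number: 95 = 45 + 50 + 0 = 95. ✓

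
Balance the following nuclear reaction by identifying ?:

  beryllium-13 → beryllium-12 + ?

Conserve mass number: 13 = 12 + A, so A = 1.
Conserve atomic number: 4 = 4 + Z, so Z = 0.
A = 1 and Z = 0 is neutron — a neutron.

neutron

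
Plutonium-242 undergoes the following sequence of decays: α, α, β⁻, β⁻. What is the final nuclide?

U-234

Start: (A, Z) = (242, 94).
After α: (238, 92).
After α: (234, 90).
After β⁻: (234, 91).
After β⁻: (234, 92).
Z = 92 is uranium.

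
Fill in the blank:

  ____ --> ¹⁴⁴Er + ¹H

Conserve mass number: A = 144 + 1, so A = 145.
Conserve atomic number: Z = 68 + 1, so Z = 69.
Z = 69 is thulium, so the species is ¹⁴⁵Tm.

Tm-145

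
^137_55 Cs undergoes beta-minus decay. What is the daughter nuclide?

Ba-137

Beta-minus decay: mass number changes by +0, atomic number by +1.
A: 137 = 137; Z: 55 + 1 = 56.
Z = 56 is barium, so the daughter is ^137_56 Ba.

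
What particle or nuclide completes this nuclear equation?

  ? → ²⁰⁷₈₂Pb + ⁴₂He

Conserve mass number: A = 207 + 4, so A = 211.
Conserve atomic number: Z = 82 + 2, so Z = 84.
Z = 84 is polonium, so the species is ²¹¹₈₄Po.

Po-211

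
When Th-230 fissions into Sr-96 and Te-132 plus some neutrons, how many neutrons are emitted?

2

Conserve mass number: 230 = 96 + 132 + k, so k = 230 − 228 = 2.
Check atomic number: 90 = 38 + 52 + 0 = 90. ✓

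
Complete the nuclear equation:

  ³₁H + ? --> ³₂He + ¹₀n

proton

Conserve mass number: 3 + A = 3 + 1, so A = 1.
Conserve atomic number: 1 + Z = 2 + 0, so Z = 1.
A = 1 and Z = 1 is ¹₁H — a proton.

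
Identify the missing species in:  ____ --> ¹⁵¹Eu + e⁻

Conserve mass number: A = 151 + 0, so A = 151.
Conserve atomic number: Z = 63 − 1, so Z = 62.
Z = 62 is samarium, so the species is ¹⁵¹Sm.

Sm-151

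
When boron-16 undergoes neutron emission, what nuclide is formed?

B-15

Neutron emission: mass number changes by -1, atomic number by +0.
A: 16 − 1 = 15; Z: 5 = 5.
Z = 5 is boron, so the daughter is boron-15.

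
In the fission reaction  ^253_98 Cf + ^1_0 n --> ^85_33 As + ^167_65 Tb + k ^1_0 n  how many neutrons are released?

Conserve mass number: 254 = 85 + 167 + k, so k = 254 − 252 = 2.
Check atomic number: 98 = 33 + 65 + 0 = 98. ✓

2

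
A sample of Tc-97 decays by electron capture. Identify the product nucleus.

Electron capture: mass number changes by +0, atomic number by -1.
A: 97 = 97; Z: 43 − 1 = 42.
Z = 42 is molybdenum, so the daughter is Mo-97.

Mo-97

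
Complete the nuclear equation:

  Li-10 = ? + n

Li-9

Conserve mass number: 10 = A + 1, so A = 9.
Conserve atomic number: 3 = Z + 0, so Z = 3.
Z = 3 is lithium, so the species is Li-9.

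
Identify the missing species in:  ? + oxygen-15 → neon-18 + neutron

Conserve mass number: A + 15 = 18 + 1, so A = 4.
Conserve atomic number: Z + 8 = 10 + 0, so Z = 2.
A = 4 and Z = 2 is helium-4 — an alpha particle.

alpha particle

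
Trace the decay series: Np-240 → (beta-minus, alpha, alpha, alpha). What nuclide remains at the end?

Start: (A, Z) = (240, 93).
After β⁻: (240, 94).
After α: (236, 92).
After α: (232, 90).
After α: (228, 88).
Z = 88 is radium.

Ra-228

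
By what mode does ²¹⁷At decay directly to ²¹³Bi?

ΔA = 213 − 217 = -4; ΔZ = 83 − 85 = -2.
A drops by 4 and Z drops by 2 — the signature of alpha emission.

alpha decay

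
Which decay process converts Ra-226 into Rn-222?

alpha decay

ΔA = 222 − 226 = -4; ΔZ = 86 − 88 = -2.
A drops by 4 and Z drops by 2 — the signature of alpha emission.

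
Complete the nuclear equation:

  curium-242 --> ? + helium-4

Pu-238

Conserve mass number: 242 = A + 4, so A = 238.
Conserve atomic number: 96 = Z + 2, so Z = 94.
Z = 94 is plutonium, so the species is plutonium-238.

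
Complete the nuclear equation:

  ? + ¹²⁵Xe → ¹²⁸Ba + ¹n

Conserve mass number: A + 125 = 128 + 1, so A = 4.
Conserve atomic number: Z + 54 = 56 + 0, so Z = 2.
A = 4 and Z = 2 is ⁴He — an alpha particle.

alpha particle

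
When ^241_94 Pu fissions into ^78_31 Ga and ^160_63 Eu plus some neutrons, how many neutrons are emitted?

Conserve mass number: 241 = 78 + 160 + k, so k = 241 − 238 = 3.
Check atomic number: 94 = 31 + 63 + 0 = 94. ✓

3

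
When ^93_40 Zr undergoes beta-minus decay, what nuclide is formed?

Beta-minus decay: mass number changes by +0, atomic number by +1.
A: 93 = 93; Z: 40 + 1 = 41.
Z = 41 is niobium, so the daughter is ^93_41 Nb.

Nb-93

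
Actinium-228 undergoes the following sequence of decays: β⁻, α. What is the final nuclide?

Start: (A, Z) = (228, 89).
After β⁻: (228, 90).
After α: (224, 88).
Z = 88 is radium.

Ra-224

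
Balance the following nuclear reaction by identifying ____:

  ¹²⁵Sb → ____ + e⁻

Conserve mass number: 125 = A + 0, so A = 125.
Conserve atomic number: 51 = Z − 1, so Z = 52.
Z = 52 is tellurium, so the species is ¹²⁵Te.

Te-125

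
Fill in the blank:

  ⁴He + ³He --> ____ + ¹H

Li-6

Conserve mass number: 4 + 3 = A + 1, so A = 6.
Conserve atomic number: 2 + 2 = Z + 1, so Z = 3.
Z = 3 is lithium, so the species is ⁶Li.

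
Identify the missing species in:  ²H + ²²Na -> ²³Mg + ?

neutron

Conserve mass number: 2 + 22 = 23 + A, so A = 1.
Conserve atomic number: 1 + 11 = 12 + Z, so Z = 0.
A = 1 and Z = 0 is ¹n — a neutron.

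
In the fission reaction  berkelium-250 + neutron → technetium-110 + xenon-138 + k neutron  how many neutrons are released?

3

Conserve mass number: 251 = 110 + 138 + k, so k = 251 − 248 = 3.
Check atomic number: 97 = 43 + 54 + 0 = 97. ✓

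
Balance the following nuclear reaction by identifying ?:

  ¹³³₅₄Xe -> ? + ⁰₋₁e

Cs-133

Conserve mass number: 133 = A + 0, so A = 133.
Conserve atomic number: 54 = Z − 1, so Z = 55.
Z = 55 is caesium, so the species is ¹³³₅₅Cs.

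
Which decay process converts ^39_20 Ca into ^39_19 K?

beta-plus decay or electron capture

ΔA = 39 − 39 = 0; ΔZ = 19 − 20 = -1.
A is unchanged and Z drops by 1 — a proton has become a neutron (β⁺ emission or electron capture).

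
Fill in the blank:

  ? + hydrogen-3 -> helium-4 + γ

proton

Conserve mass number: A + 3 = 4 + 0, so A = 1.
Conserve atomic number: Z + 1 = 2 + 0, so Z = 1.
A = 1 and Z = 1 is hydrogen-1 — a proton.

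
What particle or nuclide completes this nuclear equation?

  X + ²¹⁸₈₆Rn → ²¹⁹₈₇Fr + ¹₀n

deuteron

Conserve mass number: A + 218 = 219 + 1, so A = 2.
Conserve atomic number: Z + 86 = 87 + 0, so Z = 1.
A = 2 and Z = 1 is ²₁H — a deuteron.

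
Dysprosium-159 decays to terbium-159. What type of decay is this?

beta-plus decay or electron capture

ΔA = 159 − 159 = 0; ΔZ = 65 − 66 = -1.
A is unchanged and Z drops by 1 — a proton has become a neutron (β⁺ emission or electron capture).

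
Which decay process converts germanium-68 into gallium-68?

beta-plus decay or electron capture

ΔA = 68 − 68 = 0; ΔZ = 31 − 32 = -1.
A is unchanged and Z drops by 1 — a proton has become a neutron (β⁺ emission or electron capture).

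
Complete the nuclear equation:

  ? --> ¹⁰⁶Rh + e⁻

Conserve mass number: A = 106 + 0, so A = 106.
Conserve atomic number: Z = 45 − 1, so Z = 44.
Z = 44 is ruthenium, so the species is ¹⁰⁶Ru.

Ru-106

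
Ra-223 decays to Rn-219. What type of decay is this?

ΔA = 219 − 223 = -4; ΔZ = 86 − 88 = -2.
A drops by 4 and Z drops by 2 — the signature of alpha emission.

alpha decay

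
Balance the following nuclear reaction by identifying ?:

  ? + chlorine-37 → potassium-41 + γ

Conserve mass number: A + 37 = 41 + 0, so A = 4.
Conserve atomic number: Z + 17 = 19 + 0, so Z = 2.
A = 4 and Z = 2 is helium-4 — an alpha particle.

alpha particle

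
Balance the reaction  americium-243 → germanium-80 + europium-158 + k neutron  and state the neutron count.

5

Conserve mass number: 243 = 80 + 158 + k, so k = 243 − 238 = 5.
Check atomic number: 95 = 32 + 63 + 0 = 95. ✓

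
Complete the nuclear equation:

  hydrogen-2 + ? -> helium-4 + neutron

triton

Conserve mass number: 2 + A = 4 + 1, so A = 3.
Conserve atomic number: 1 + Z = 2 + 0, so Z = 1.
A = 3 and Z = 1 is hydrogen-3 — a triton.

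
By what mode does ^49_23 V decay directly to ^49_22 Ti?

ΔA = 49 − 49 = 0; ΔZ = 22 − 23 = -1.
A is unchanged and Z drops by 1 — a proton has become a neutron (β⁺ emission or electron capture).

beta-plus decay or electron capture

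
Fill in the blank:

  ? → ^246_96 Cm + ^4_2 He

Conserve mass number: A = 246 + 4, so A = 250.
Conserve atomic number: Z = 96 + 2, so Z = 98.
Z = 98 is californium, so the species is ^250_98 Cf.

Cf-250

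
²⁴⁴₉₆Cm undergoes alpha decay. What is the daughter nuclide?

Alpha decay: mass number changes by -4, atomic number by -2.
A: 244 − 4 = 240; Z: 96 − 2 = 94.
Z = 94 is plutonium, so the daughter is ²⁴⁰₉₄Pu.

Pu-240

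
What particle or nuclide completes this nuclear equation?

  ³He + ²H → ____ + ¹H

Conserve mass number: 3 + 2 = A + 1, so A = 4.
Conserve atomic number: 2 + 1 = Z + 1, so Z = 2.
A = 4 and Z = 2 is ⁴He — an alpha particle.

He-4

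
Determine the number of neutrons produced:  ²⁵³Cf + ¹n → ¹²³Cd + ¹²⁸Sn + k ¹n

3

Conserve mass number: 254 = 123 + 128 + k, so k = 254 − 251 = 3.
Check atomic number: 98 = 48 + 50 + 0 = 98. ✓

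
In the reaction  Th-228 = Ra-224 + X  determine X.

Conserve mass number: 228 = 224 + A, so A = 4.
Conserve atomic number: 90 = 88 + Z, so Z = 2.
A = 4 and Z = 2 is He-4 — an alpha particle.

alpha particle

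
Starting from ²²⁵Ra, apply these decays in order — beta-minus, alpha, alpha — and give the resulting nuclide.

Start: (A, Z) = (225, 88).
After β⁻: (225, 89).
After α: (221, 87).
After α: (217, 85).
Z = 85 is astatine.

At-217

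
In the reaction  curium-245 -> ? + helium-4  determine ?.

Pu-241

Conserve mass number: 245 = A + 4, so A = 241.
Conserve atomic number: 96 = Z + 2, so Z = 94.
Z = 94 is plutonium, so the species is plutonium-241.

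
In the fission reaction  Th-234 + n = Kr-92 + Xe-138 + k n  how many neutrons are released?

Conserve mass number: 235 = 92 + 138 + k, so k = 235 − 230 = 5.
Check atomic number: 90 = 36 + 54 + 0 = 90. ✓

5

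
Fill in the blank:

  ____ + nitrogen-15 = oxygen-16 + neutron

Conserve mass number: A + 15 = 16 + 1, so A = 2.
Conserve atomic number: Z + 7 = 8 + 0, so Z = 1.
A = 2 and Z = 1 is hydrogen-2 — a deuteron.

deuteron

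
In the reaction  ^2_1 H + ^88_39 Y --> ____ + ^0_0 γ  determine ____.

Conserve mass number: 2 + 88 = A + 0, so A = 90.
Conserve atomic number: 1 + 39 = Z + 0, so Z = 40.
Z = 40 is zirconium, so the species is ^90_40 Zr.

Zr-90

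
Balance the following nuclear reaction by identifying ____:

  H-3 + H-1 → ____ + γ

He-4

Conserve mass number: 3 + 1 = A + 0, so A = 4.
Conserve atomic number: 1 + 1 = Z + 0, so Z = 2.
A = 4 and Z = 2 is He-4 — an alpha particle.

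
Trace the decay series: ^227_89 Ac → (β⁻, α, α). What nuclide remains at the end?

Rn-219

Start: (A, Z) = (227, 89).
After β⁻: (227, 90).
After α: (223, 88).
After α: (219, 86).
Z = 86 is radon.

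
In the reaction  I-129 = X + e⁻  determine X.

Xe-129

Conserve mass number: 129 = A + 0, so A = 129.
Conserve atomic number: 53 = Z − 1, so Z = 54.
Z = 54 is xenon, so the species is Xe-129.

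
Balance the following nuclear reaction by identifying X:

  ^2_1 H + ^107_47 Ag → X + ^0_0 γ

Cd-109

Conserve mass number: 2 + 107 = A + 0, so A = 109.
Conserve atomic number: 1 + 47 = Z + 0, so Z = 48.
Z = 48 is cadmium, so the species is ^109_48 Cd.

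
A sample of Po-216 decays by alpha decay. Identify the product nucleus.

Pb-212

Alpha decay: mass number changes by -4, atomic number by -2.
A: 216 − 4 = 212; Z: 84 − 2 = 82.
Z = 82 is lead, so the daughter is Pb-212.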